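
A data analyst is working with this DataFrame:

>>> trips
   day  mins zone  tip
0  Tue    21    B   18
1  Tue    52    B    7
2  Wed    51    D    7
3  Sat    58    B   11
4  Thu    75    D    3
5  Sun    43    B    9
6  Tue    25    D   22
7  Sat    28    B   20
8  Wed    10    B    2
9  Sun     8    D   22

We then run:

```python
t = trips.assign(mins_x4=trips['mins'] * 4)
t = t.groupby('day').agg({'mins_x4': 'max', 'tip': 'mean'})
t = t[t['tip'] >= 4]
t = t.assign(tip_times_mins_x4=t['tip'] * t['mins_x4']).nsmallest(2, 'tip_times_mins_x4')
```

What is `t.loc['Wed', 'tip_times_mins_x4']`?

918.0

add column mins_x4 = trips['mins'] * 4:
   day  mins zone  tip  mins_x4
0  Tue    21    B   18       84
1  Tue    52    B    7      208
2  Wed    51    D    7      204
3  Sat    58    B   11      232
4  Thu    75    D    3      300
5  Sun    43    B    9      172
6  Tue    25    D   22      100
7  Sat    28    B   20      112
8  Wed    10    B    2       40
9  Sun     8    D   22       32
group by day: max(mins_x4), mean(tip):
     mins_x4        tip
day                    
Sat      232  15.500000
Sun      172  15.500000
Thu      300   3.000000
Tue      208  15.666667
Wed      204   4.500000
filter rows where tip >= 4:
     mins_x4        tip
day                    
Sat      232  15.500000
Sun      172  15.500000
Tue      208  15.666667
Wed      204   4.500000
add column tip_times_mins_x4 = t['tip'] * t['mins_x4']:
     mins_x4        tip  tip_times_mins_x4
day                                       
Sat      232  15.500000        3596.000000
Sun      172  15.500000        2666.000000
Tue      208  15.666667        3258.666667
Wed      204   4.500000         918.000000
take 2 rows with smallest tip_times_mins_x4:
     mins_x4   tip  tip_times_mins_x4
day                                  
Wed      204   4.5              918.0
Sun      172  15.5             2666.0
Then the value at row 'Wed', column 'tip_times_mins_x4': 918.0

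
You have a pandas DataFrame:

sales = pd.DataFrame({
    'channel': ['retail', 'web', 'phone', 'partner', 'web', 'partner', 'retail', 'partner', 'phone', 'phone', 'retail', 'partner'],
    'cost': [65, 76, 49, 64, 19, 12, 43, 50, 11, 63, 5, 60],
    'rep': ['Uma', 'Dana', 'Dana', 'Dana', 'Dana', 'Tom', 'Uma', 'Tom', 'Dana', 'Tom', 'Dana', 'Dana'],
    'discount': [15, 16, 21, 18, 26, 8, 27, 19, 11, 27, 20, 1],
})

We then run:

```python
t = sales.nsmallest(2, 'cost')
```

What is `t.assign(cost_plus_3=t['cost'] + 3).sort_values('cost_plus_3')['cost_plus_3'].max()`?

14

take 2 rows with smallest cost:
   channel  cost   rep  discount
10  retail     5  Dana        20
8    phone    11  Dana        11
add column cost_plus_3 = t['cost'] + 3:
   channel  cost   rep  discount  cost_plus_3
10  retail     5  Dana        20            8
8    phone    11  Dana        11           14
sort by cost_plus_3:
   channel  cost   rep  discount  cost_plus_3
10  retail     5  Dana        20            8
8    phone    11  Dana        11           14
Reading off the max of column 'cost_plus_3', we get 14.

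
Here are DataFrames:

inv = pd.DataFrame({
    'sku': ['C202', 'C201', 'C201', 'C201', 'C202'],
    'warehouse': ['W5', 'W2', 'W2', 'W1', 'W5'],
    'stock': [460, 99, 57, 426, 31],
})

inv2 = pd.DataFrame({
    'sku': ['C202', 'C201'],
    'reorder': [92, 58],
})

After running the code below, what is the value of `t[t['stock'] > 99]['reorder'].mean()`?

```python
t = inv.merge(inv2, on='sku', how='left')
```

merge on 'sku' (how='left') → 5 rows:
    sku warehouse  stock  reorder
0  C202        W5    460       92
1  C201        W2     99       58
2  C201        W2     57       58
3  C201        W1    426       58
4  C202        W5     31       92
filter rows where stock > 99:
    sku warehouse  stock  reorder
0  C202        W5    460       92
3  C201        W1    426       58
The mean of column 'reorder' is 75.0.

75.0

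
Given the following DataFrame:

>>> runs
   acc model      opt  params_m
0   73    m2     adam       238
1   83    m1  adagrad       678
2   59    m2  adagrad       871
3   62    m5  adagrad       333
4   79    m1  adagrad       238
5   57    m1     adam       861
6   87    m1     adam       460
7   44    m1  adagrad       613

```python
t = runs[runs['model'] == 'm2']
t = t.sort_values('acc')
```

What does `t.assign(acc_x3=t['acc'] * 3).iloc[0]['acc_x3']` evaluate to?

filter rows where model == 'm2':
   acc model      opt  params_m
0   73    m2     adam       238
2   59    m2  adagrad       871
sort by acc:
   acc model      opt  params_m
2   59    m2  adagrad       871
0   73    m2     adam       238
add column acc_x3 = t['acc'] * 3:
   acc model      opt  params_m  acc_x3
2   59    m2  adagrad       871     177
0   73    m2     adam       238     219
Reading off the value at position 0, column 'acc_x3', we get 177.

177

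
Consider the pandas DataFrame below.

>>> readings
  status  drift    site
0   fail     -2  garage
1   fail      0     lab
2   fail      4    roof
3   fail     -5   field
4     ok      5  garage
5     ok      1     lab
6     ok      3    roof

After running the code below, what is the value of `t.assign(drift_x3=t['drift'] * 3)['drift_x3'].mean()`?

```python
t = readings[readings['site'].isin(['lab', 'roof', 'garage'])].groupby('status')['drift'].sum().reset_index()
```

filter rows where site in ['lab', 'roof', 'garage']:
  status  drift    site
0   fail     -2  garage
1   fail      0     lab
2   fail      4    roof
4     ok      5  garage
5     ok      1     lab
6     ok      3    roof
group by status, sum of drift:
status
fail    2
ok      9
Name: drift, dtype: int64
reset_index():
  status  drift
0   fail      2
1     ok      9
add column drift_x3 = t['drift'] * 3:
  status  drift  drift_x3
0   fail      2         6
1     ok      9        27
Finally, mean of column 'drift_x3' = 16.5.

16.5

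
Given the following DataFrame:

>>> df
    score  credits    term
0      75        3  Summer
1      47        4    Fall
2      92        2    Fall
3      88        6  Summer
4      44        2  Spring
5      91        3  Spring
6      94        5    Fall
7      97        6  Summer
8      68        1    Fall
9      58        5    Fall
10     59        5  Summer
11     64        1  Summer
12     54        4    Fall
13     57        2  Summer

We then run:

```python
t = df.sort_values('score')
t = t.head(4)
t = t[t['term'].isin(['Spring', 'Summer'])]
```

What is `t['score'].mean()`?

sort by score:
    score  credits    term
4      44        2  Spring
1      47        4    Fall
12     54        4    Fall
13     57        2  Summer
9      58        5    Fall
10     59        5  Summer
11     64        1  Summer
8      68        1    Fall
0      75        3  Summer
3      88        6  Summer
5      91        3  Spring
2      92        2    Fall
6      94        5    Fall
7      97        6  Summer
take first 4 rows:
    score  credits    term
4      44        2  Spring
1      47        4    Fall
12     54        4    Fall
13     57        2  Summer
filter rows where term in ['Spring', 'Summer']:
    score  credits    term
4      44        2  Spring
13     57        2  Summer
So mean() = 50.5.

50.5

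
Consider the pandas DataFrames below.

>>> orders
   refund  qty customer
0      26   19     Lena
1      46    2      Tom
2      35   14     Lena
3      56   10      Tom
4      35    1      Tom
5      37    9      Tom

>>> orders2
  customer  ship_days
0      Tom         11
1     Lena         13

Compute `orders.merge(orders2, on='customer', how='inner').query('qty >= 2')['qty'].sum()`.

54

merge on 'customer' (how='inner') → 6 rows:
   refund  qty customer  ship_days
0      26   19     Lena         13
1      46    2      Tom         11
2      35   14     Lena         13
3      56   10      Tom         11
4      35    1      Tom         11
5      37    9      Tom         11
filter rows where qty >= 2:
   refund  qty customer  ship_days
0      26   19     Lena         13
1      46    2      Tom         11
2      35   14     Lena         13
3      56   10      Tom         11
5      37    9      Tom         11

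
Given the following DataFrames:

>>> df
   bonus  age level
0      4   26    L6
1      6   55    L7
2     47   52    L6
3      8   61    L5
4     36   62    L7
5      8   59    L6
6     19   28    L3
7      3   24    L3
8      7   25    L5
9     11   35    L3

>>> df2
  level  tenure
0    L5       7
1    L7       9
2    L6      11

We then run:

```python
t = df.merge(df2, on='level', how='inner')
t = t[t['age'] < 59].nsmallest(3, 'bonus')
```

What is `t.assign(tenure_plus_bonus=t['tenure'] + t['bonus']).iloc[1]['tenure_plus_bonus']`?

15

merge on 'level' (how='inner') → 7 rows:
   bonus  age level  tenure
0      4   26    L6      11
1      6   55    L7       9
2     47   52    L6      11
3      8   61    L5       7
4     36   62    L7       9
5      8   59    L6      11
6      7   25    L5       7
filter rows where age < 59:
   bonus  age level  tenure
0      4   26    L6      11
1      6   55    L7       9
2     47   52    L6      11
6      7   25    L5       7
take 3 rows with smallest bonus:
   bonus  age level  tenure
0      4   26    L6      11
1      6   55    L7       9
6      7   25    L5       7
add column tenure_plus_bonus = t['tenure'] + t['bonus']:
   bonus  age level  tenure  tenure_plus_bonus
0      4   26    L6      11                 15
1      6   55    L7       9                 15
6      7   25    L5       7                 14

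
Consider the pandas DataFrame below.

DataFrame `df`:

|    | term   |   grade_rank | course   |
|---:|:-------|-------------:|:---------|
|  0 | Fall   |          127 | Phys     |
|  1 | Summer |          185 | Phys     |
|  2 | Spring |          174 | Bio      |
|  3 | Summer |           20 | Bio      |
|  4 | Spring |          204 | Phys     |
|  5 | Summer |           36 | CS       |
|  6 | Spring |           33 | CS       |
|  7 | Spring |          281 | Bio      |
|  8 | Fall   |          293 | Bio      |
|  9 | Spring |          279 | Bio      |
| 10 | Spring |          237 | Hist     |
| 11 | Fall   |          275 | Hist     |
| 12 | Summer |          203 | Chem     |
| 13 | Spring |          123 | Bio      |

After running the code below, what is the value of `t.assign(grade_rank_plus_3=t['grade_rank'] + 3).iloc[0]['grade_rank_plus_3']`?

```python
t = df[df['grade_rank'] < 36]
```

23

filter rows where grade_rank < 36:
     term  grade_rank course
3  Summer          20    Bio
6  Spring          33     CS
add column grade_rank_plus_3 = t['grade_rank'] + 3:
     term  grade_rank course  grade_rank_plus_3
3  Summer          20    Bio                 23
6  Spring          33     CS                 36
value at position 0, column 'grade_rank_plus_3' → 23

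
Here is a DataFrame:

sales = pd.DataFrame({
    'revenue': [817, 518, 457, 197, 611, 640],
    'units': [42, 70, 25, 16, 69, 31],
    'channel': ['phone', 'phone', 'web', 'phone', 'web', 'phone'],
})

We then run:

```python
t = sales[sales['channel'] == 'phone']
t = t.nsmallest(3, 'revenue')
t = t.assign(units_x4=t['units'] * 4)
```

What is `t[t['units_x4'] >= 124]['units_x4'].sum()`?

filter rows where channel == 'phone':
   revenue  units channel
0      817     42   phone
1      518     70   phone
3      197     16   phone
5      640     31   phone
take 3 rows with smallest revenue:
   revenue  units channel
3      197     16   phone
1      518     70   phone
5      640     31   phone
add column units_x4 = t['units'] * 4:
   revenue  units channel  units_x4
3      197     16   phone        64
1      518     70   phone       280
5      640     31   phone       124
filter rows where units_x4 >= 124:
   revenue  units channel  units_x4
1      518     70   phone       280
5      640     31   phone       124

404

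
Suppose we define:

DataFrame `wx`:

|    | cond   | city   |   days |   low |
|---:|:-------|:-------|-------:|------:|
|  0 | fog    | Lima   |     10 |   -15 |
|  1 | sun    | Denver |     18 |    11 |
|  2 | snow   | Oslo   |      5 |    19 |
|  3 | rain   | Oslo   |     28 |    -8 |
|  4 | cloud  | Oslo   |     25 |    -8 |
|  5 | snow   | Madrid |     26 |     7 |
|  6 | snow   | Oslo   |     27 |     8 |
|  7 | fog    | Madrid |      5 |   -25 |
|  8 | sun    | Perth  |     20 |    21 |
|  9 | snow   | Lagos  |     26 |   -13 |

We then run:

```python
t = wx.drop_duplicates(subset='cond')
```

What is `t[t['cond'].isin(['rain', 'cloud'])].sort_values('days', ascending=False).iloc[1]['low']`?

drop duplicate cond (keep=first):
    cond    city  days  low
0    fog    Lima    10  -15
1    sun  Denver    18   11
2   snow    Oslo     5   19
3   rain    Oslo    28   -8
4  cloud    Oslo    25   -8
filter rows where cond in ['rain', 'cloud']:
    cond  city  days  low
3   rain  Oslo    28   -8
4  cloud  Oslo    25   -8
sort by days descending:
    cond  city  days  low
3   rain  Oslo    28   -8
4  cloud  Oslo    25   -8

-8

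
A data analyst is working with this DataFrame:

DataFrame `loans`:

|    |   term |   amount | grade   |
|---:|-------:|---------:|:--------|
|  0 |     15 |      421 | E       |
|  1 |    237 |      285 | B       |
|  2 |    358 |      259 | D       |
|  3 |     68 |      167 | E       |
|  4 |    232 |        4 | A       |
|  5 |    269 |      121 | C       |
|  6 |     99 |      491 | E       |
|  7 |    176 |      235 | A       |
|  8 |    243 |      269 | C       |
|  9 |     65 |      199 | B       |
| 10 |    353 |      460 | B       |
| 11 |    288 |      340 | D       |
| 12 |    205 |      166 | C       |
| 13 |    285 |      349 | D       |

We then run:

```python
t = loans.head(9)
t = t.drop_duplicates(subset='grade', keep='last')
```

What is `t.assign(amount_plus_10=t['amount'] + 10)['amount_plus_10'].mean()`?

take first 9 rows:
   term  amount grade
0    15     421     E
1   237     285     B
2   358     259     D
3    68     167     E
4   232       4     A
5   269     121     C
6    99     491     E
7   176     235     A
8   243     269     C
drop duplicate grade (keep=last):
   term  amount grade
1   237     285     B
2   358     259     D
6    99     491     E
7   176     235     A
8   243     269     C
add column amount_plus_10 = t['amount'] + 10:
   term  amount grade  amount_plus_10
1   237     285     B             295
2   358     259     D             269
6    99     491     E             501
7   176     235     A             245
8   243     269     C             279

317.8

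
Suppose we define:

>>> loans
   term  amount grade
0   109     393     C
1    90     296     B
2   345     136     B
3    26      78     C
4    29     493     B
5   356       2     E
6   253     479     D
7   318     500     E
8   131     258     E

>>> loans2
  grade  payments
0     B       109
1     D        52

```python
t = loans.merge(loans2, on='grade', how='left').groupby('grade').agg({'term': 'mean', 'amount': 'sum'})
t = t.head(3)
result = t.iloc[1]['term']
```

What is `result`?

merge on 'grade' (how='left') → 9 rows:
   term  amount grade  payments
0   109     393     C       NaN
1    90     296     B     109.0
2   345     136     B     109.0
3    26      78     C       NaN
4    29     493     B     109.0
5   356       2     E       NaN
6   253     479     D      52.0
7   318     500     E       NaN
8   131     258     E       NaN
group by grade: mean(term), sum(amount):
             term  amount
grade                    
B      154.666667     925
C       67.500000     471
D      253.000000     479
E      268.333333     760
take first 3 rows:
             term  amount
grade                    
B      154.666667     925
C       67.500000     471
D      253.000000     479

67.5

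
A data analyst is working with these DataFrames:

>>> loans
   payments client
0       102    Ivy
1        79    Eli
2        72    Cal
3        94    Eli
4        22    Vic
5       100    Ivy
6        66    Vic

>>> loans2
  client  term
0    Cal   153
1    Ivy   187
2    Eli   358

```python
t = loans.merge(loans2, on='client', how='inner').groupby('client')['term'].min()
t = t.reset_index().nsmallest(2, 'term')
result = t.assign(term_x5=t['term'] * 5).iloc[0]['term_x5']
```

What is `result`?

merge on 'client' (how='inner') → 5 rows:
   payments client  term
0       102    Ivy   187
1        79    Eli   358
2        72    Cal   153
3        94    Eli   358
4       100    Ivy   187
group by client, min of term:
client
Cal    153
Eli    358
Ivy    187
Name: term, dtype: int64
reset_index():
  client  term
0    Cal   153
1    Eli   358
2    Ivy   187
take 2 rows with smallest term:
  client  term
0    Cal   153
2    Ivy   187
add column term_x5 = t['term'] * 5:
  client  term  term_x5
0    Cal   153      765
2    Ivy   187      935

765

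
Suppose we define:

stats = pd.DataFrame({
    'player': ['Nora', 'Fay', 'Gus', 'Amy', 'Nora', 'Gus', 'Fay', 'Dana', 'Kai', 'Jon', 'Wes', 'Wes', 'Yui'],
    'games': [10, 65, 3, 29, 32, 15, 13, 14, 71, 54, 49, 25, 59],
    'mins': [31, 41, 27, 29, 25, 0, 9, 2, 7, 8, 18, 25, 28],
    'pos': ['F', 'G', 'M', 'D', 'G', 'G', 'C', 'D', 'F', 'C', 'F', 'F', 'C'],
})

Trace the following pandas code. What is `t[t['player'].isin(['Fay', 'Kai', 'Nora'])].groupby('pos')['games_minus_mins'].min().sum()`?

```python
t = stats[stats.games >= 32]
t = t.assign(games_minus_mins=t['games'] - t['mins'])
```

71

filter rows where games >= 32:
   player  games  mins pos
1     Fay     65    41   G
4    Nora     32    25   G
8     Kai     71     7   F
9     Jon     54     8   C
10    Wes     49    18   F
12    Yui     59    28   C
add column games_minus_mins = t['games'] - t['mins']:
   player  games  mins pos  games_minus_mins
1     Fay     65    41   G                24
4    Nora     32    25   G                 7
8     Kai     71     7   F                64
9     Jon     54     8   C                46
10    Wes     49    18   F                31
12    Yui     59    28   C                31
filter rows where player in ['Fay', 'Kai', 'Nora']:
  player  games  mins pos  games_minus_mins
1    Fay     65    41   G                24
4   Nora     32    25   G                 7
8    Kai     71     7   F                64
group by pos, min of games_minus_mins:
pos
F    64
G     7
Name: games_minus_mins, dtype: int64
So sum() = 71.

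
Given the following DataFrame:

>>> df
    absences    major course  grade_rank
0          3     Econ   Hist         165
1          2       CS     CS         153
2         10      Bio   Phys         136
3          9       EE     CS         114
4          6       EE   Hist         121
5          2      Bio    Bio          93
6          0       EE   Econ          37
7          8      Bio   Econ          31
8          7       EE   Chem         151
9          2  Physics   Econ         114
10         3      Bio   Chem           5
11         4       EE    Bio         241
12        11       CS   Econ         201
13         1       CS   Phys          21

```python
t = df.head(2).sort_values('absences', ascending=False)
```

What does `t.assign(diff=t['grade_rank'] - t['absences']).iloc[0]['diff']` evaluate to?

take first 2 rows:
   absences major course  grade_rank
0         3  Econ   Hist         165
1         2    CS     CS         153
sort by absences descending:
   absences major course  grade_rank
0         3  Econ   Hist         165
1         2    CS     CS         153
add column diff = t['grade_rank'] - t['absences']:
   absences major course  grade_rank  diff
0         3  Econ   Hist         165   162
1         2    CS     CS         153   151

162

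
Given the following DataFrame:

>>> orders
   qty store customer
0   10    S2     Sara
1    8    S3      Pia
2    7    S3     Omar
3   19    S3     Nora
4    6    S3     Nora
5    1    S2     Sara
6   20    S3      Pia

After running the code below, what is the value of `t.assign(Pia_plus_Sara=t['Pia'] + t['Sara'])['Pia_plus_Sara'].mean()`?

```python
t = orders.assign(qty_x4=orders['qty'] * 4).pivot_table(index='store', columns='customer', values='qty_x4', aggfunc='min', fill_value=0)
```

add column qty_x4 = orders['qty'] * 4:
   qty store customer  qty_x4
0   10    S2     Sara      40
1    8    S3      Pia      32
2    7    S3     Omar      28
3   19    S3     Nora      76
4    6    S3     Nora      24
5    1    S2     Sara       4
6   20    S3      Pia      80
pivot: rows=store, cols=customer, min(qty_x4):
customer  Nora  Omar  Pia  Sara
store                          
S2           0     0    0     4
S3          24    28   32     0
add column Pia_plus_Sara = t['Pia'] + t['Sara']:
customer  Nora  Omar  Pia  Sara  Pia_plus_Sara
store                                         
S2           0     0    0     4              4
S3          24    28   32     0             32

18.0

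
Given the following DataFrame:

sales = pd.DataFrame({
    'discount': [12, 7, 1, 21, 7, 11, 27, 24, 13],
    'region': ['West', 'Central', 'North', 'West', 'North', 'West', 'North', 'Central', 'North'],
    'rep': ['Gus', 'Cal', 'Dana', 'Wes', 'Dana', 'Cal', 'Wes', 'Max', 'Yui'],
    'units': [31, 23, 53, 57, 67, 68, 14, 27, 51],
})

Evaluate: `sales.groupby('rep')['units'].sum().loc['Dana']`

120

group by rep, sum of units:
rep
Cal      91
Dana    120
Gus      31
Max      27
Wes      71
Yui      51
Name: units, dtype: int64
Then the value at index 'Dana': 120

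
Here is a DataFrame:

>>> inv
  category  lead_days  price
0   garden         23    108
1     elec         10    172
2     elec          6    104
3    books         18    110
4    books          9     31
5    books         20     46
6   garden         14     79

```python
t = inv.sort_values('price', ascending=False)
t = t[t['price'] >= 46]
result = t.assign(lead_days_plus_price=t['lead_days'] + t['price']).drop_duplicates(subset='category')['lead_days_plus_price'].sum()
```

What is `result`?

sort by price descending:
  category  lead_days  price
1     elec         10    172
3    books         18    110
0   garden         23    108
2     elec          6    104
6   garden         14     79
5    books         20     46
4    books          9     31
filter rows where price >= 46:
  category  lead_days  price
1     elec         10    172
3    books         18    110
0   garden         23    108
2     elec          6    104
6   garden         14     79
5    books         20     46
add column lead_days_plus_price = t['lead_days'] + t['price']:
  category  lead_days  price  lead_days_plus_price
1     elec         10    172                   182
3    books         18    110                   128
0   garden         23    108                   131
2     elec          6    104                   110
6   garden         14     79                    93
5    books         20     46                    66
drop duplicate category (keep=first):
  category  lead_days  price  lead_days_plus_price
1     elec         10    172                   182
3    books         18    110                   128
0   garden         23    108                   131

441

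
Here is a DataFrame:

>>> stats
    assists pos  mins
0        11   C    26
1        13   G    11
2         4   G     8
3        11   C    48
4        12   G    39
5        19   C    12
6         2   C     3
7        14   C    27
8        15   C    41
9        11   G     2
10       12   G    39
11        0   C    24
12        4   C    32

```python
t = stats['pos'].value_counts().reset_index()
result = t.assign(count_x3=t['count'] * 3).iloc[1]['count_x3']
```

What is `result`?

15

value_counts of pos:
pos
C    8
G    5
Name: count, dtype: int64
reset_index():
  pos  count
0   C      8
1   G      5
add column count_x3 = t['count'] * 3:
  pos  count  count_x3
0   C      8        24
1   G      5        15
The value at position 1, column 'count_x3' is 15.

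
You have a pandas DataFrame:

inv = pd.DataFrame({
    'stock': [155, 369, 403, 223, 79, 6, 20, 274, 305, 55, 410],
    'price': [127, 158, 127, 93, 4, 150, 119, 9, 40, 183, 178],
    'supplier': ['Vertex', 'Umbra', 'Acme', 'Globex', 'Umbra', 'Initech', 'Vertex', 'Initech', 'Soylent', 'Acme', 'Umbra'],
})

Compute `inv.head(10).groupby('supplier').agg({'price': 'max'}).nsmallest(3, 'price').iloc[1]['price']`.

take first 10 rows:
   stock  price supplier
0    155    127   Vertex
1    369    158    Umbra
2    403    127     Acme
3    223     93   Globex
4     79      4    Umbra
5      6    150  Initech
6     20    119   Vertex
7    274      9  Initech
8    305     40  Soylent
9     55    183     Acme
group by supplier, max of price:
          price
supplier       
Acme        183
Globex       93
Initech     150
Soylent      40
Umbra       158
Vertex      127
take 3 rows with smallest price:
          price
supplier       
Soylent      40
Globex       93
Vertex      127

93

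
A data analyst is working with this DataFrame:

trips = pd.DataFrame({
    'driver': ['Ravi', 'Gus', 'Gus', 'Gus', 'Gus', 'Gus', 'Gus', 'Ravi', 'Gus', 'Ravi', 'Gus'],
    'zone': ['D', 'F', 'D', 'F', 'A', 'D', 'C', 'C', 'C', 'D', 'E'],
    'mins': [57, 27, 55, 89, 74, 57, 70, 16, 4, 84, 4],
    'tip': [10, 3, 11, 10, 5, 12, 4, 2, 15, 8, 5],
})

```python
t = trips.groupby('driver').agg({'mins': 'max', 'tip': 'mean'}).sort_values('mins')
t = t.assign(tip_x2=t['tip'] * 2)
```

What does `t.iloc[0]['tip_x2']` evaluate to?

13.3333333333

group by driver: max(mins), mean(tip):
        mins       tip
driver                
Gus       89  8.125000
Ravi      84  6.666667
sort by mins:
        mins       tip
driver                
Ravi      84  6.666667
Gus       89  8.125000
add column tip_x2 = t['tip'] * 2:
        mins       tip     tip_x2
driver                           
Ravi      84  6.666667  13.333333
Gus       89  8.125000  16.250000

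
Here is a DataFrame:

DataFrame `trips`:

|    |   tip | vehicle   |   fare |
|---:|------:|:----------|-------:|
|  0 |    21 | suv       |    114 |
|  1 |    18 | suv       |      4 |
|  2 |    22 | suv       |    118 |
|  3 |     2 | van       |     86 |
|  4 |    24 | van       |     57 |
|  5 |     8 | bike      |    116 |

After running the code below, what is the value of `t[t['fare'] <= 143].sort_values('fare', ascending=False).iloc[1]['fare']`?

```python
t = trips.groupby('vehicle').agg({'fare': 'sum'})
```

116

group by vehicle, sum of fare:
         fare
vehicle      
bike      116
suv       236
van       143
filter rows where fare <= 143:
         fare
vehicle      
bike      116
van       143
sort by fare descending:
         fare
vehicle      
van       143
bike      116
Taking the value at position 1, column 'fare' gives 116.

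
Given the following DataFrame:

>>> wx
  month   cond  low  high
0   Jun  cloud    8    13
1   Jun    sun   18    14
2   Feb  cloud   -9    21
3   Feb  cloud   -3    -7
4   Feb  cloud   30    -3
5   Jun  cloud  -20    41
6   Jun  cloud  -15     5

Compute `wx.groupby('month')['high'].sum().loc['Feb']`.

11

group by month, sum of high:
month
Feb    11
Jun    73
Name: high, dtype: int64
The value at index 'Feb' is 11.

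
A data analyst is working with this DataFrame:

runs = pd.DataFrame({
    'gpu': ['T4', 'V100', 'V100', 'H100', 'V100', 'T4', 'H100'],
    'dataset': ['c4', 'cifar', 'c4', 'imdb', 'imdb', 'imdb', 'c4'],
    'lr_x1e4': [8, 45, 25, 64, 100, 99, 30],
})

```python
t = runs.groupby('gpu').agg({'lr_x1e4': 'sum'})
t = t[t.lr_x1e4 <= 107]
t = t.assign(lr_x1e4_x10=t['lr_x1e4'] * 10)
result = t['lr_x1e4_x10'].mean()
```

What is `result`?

group by gpu, sum of lr_x1e4:
      lr_x1e4
gpu          
H100       94
T4        107
V100      170
filter rows where lr_x1e4 <= 107:
      lr_x1e4
gpu          
H100       94
T4        107
add column lr_x1e4_x10 = t['lr_x1e4'] * 10:
      lr_x1e4  lr_x1e4_x10
gpu                       
H100       94          940
T4        107         1070

1005.0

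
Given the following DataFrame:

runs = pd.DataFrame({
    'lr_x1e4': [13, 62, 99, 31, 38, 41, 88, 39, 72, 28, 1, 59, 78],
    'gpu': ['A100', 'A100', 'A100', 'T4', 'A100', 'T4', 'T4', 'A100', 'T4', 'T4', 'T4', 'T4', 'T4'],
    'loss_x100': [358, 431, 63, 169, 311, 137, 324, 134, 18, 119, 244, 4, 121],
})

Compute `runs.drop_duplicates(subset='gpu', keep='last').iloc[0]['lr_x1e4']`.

39

drop duplicate gpu (keep=last):
    lr_x1e4   gpu  loss_x100
7        39  A100        134
12       78    T4        121
Then the value at position 0, column 'lr_x1e4': 39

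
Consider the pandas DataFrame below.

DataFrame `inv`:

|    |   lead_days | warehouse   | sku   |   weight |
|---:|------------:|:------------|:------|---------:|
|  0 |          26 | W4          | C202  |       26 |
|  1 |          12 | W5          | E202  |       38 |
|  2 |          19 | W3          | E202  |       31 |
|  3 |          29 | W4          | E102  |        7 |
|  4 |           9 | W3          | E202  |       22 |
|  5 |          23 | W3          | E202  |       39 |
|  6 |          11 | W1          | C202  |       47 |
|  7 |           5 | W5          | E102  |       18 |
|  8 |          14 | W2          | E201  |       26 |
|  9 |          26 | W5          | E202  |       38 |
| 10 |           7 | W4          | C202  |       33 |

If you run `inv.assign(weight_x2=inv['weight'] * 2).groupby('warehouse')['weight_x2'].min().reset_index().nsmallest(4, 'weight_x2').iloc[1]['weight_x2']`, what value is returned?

36

add column weight_x2 = inv['weight'] * 2:
    lead_days warehouse   sku  weight  weight_x2
0          26        W4  C202      26         52
1          12        W5  E202      38         76
2          19        W3  E202      31         62
3          29        W4  E102       7         14
4           9        W3  E202      22         44
5          23        W3  E202      39         78
6          11        W1  C202      47         94
7           5        W5  E102      18         36
8          14        W2  E201      26         52
9          26        W5  E202      38         76
10          7        W4  C202      33         66
group by warehouse, min of weight_x2:
warehouse
W1    94
W2    52
W3    44
W4    14
W5    36
Name: weight_x2, dtype: int64
reset_index():
  warehouse  weight_x2
0        W1         94
1        W2         52
2        W3         44
3        W4         14
4        W5         36
take 4 rows with smallest weight_x2:
  warehouse  weight_x2
3        W4         14
4        W5         36
2        W3         44
1        W2         52
Finally, value at position 1, column 'weight_x2' = 36.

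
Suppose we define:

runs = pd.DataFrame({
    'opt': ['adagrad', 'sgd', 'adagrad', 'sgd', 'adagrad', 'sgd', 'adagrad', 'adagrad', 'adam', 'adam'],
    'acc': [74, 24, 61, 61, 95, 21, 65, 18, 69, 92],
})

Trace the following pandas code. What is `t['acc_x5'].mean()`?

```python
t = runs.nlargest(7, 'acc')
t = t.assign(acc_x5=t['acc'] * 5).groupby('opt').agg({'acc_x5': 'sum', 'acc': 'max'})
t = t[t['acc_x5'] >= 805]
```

1140.0

take 7 rows with largest acc:
       opt  acc
4  adagrad   95
9     adam   92
0  adagrad   74
8     adam   69
6  adagrad   65
2  adagrad   61
3      sgd   61
add column acc_x5 = t['acc'] * 5:
       opt  acc  acc_x5
4  adagrad   95     475
9     adam   92     460
0  adagrad   74     370
8     adam   69     345
6  adagrad   65     325
2  adagrad   61     305
3      sgd   61     305
group by opt: sum(acc_x5), max(acc):
         acc_x5  acc
opt                 
adagrad    1475   95
adam        805   92
sgd         305   61
filter rows where acc_x5 >= 805:
         acc_x5  acc
opt                 
adagrad    1475   95
adam        805   92
The mean of column 'acc_x5' is 1140.0.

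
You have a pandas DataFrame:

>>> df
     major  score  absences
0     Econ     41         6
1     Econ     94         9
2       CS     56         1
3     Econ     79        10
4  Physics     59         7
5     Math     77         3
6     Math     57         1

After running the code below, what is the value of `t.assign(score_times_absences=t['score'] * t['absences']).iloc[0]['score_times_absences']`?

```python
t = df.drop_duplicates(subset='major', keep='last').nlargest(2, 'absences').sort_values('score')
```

drop duplicate major (keep=last):
     major  score  absences
2       CS     56         1
3     Econ     79        10
4  Physics     59         7
6     Math     57         1
take 2 rows with largest absences:
     major  score  absences
3     Econ     79        10
4  Physics     59         7
sort by score:
     major  score  absences
4  Physics     59         7
3     Econ     79        10
add column score_times_absences = t['score'] * t['absences']:
     major  score  absences  score_times_absences
4  Physics     59         7                   413
3     Econ     79        10                   790
Taking the value at position 0, column 'score_times_absences' gives 413.

413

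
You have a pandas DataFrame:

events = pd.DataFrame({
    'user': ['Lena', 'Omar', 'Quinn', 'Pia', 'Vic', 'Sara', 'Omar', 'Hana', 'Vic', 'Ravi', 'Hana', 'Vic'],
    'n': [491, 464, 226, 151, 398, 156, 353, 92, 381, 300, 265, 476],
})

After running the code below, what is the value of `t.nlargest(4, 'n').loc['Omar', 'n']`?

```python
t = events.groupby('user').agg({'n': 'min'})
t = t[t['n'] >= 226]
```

353

group by user, min of n:
         n
user      
Hana    92
Lena   491
Omar   353
Pia    151
Quinn  226
Ravi   300
Sara   156
Vic    381
filter rows where n >= 226:
         n
user      
Lena   491
Omar   353
Quinn  226
Ravi   300
Vic    381
take 4 rows with largest n:
        n
user     
Lena  491
Vic   381
Omar  353
Ravi  300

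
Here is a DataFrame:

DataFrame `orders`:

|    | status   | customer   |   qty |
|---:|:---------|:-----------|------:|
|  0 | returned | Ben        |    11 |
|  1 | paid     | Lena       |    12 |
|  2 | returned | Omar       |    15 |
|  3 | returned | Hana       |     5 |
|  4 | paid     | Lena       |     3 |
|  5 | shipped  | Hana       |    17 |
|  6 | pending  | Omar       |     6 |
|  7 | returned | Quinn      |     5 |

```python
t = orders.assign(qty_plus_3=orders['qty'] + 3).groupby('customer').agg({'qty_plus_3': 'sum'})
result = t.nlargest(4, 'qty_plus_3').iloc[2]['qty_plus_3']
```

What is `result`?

add column qty_plus_3 = orders['qty'] + 3:
     status customer  qty  qty_plus_3
0  returned      Ben   11          14
1      paid     Lena   12          15
2  returned     Omar   15          18
3  returned     Hana    5           8
4      paid     Lena    3           6
5   shipped     Hana   17          20
6   pending     Omar    6           9
7  returned    Quinn    5           8
group by customer, sum of qty_plus_3:
          qty_plus_3
customer            
Ben               14
Hana              28
Lena              21
Omar              27
Quinn              8
take 4 rows with largest qty_plus_3:
          qty_plus_3
customer            
Hana              28
Omar              27
Lena              21
Ben               14
Then the value at position 2, column 'qty_plus_3': 21

21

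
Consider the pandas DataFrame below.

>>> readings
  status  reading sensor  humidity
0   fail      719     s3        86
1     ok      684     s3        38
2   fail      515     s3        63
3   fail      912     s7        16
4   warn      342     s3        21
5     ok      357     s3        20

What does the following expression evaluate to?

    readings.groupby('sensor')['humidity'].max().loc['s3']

86

group by sensor, max of humidity:
sensor
s3    86
s7    16
Name: humidity, dtype: int64
So loc['s3'] = 86.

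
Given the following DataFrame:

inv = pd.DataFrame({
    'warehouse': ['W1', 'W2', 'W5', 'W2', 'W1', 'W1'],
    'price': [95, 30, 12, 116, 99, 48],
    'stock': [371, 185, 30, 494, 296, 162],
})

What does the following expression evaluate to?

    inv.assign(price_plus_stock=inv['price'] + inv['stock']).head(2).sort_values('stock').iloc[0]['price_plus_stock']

215

add column price_plus_stock = inv['price'] + inv['stock']:
  warehouse  price  stock  price_plus_stock
0        W1     95    371               466
1        W2     30    185               215
2        W5     12     30                42
3        W2    116    494               610
4        W1     99    296               395
5        W1     48    162               210
take first 2 rows:
  warehouse  price  stock  price_plus_stock
0        W1     95    371               466
1        W2     30    185               215
sort by stock:
  warehouse  price  stock  price_plus_stock
1        W2     30    185               215
0        W1     95    371               466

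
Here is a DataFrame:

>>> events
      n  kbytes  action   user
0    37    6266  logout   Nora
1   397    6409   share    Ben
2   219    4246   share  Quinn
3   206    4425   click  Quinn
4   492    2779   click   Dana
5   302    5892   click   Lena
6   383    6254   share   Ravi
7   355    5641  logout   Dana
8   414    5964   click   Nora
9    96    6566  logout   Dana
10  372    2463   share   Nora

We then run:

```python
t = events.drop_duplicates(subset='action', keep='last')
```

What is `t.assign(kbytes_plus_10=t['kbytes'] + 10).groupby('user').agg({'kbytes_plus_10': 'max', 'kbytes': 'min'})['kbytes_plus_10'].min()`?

drop duplicate action (keep=last):
      n  kbytes  action  user
8   414    5964   click  Nora
9    96    6566  logout  Dana
10  372    2463   share  Nora
add column kbytes_plus_10 = t['kbytes'] + 10:
      n  kbytes  action  user  kbytes_plus_10
8   414    5964   click  Nora            5974
9    96    6566  logout  Dana            6576
10  372    2463   share  Nora            2473
group by user: max(kbytes_plus_10), min(kbytes):
      kbytes_plus_10  kbytes
user                        
Dana            6576    6566
Nora            5974    2463
Hence 5974.

5974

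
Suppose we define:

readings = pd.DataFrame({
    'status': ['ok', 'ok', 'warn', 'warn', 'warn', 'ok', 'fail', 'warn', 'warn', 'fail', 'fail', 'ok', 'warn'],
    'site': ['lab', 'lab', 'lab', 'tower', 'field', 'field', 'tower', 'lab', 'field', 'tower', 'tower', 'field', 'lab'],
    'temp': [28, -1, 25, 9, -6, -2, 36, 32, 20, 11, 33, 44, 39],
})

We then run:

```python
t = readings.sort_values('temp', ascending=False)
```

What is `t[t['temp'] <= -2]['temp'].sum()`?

-8

sort by temp descending:
   status   site  temp
11     ok  field    44
12   warn    lab    39
6    fail  tower    36
10   fail  tower    33
7    warn    lab    32
0      ok    lab    28
2    warn    lab    25
8    warn  field    20
9    fail  tower    11
3    warn  tower     9
1      ok    lab    -1
5      ok  field    -2
4    warn  field    -6
filter rows where temp <= -2:
  status   site  temp
5     ok  field    -2
4   warn  field    -6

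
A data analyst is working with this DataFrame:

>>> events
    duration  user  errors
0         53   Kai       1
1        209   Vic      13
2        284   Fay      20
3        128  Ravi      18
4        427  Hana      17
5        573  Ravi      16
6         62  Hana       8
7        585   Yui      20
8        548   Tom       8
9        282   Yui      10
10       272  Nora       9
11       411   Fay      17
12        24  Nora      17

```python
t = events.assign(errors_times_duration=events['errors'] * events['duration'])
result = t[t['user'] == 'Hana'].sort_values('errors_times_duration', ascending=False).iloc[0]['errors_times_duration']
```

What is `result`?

add column errors_times_duration = events['errors'] * events['duration']:
    duration  user  errors  errors_times_duration
0         53   Kai       1                     53
1        209   Vic      13                   2717
2        284   Fay      20                   5680
3        128  Ravi      18                   2304
4        427  Hana      17                   7259
5        573  Ravi      16                   9168
6         62  Hana       8                    496
7        585   Yui      20                  11700
8        548   Tom       8                   4384
9        282   Yui      10                   2820
10       272  Nora       9                   2448
11       411   Fay      17                   6987
12        24  Nora      17                    408
filter rows where user == 'Hana':
   duration  user  errors  errors_times_duration
4       427  Hana      17                   7259
6        62  Hana       8                    496
sort by errors_times_duration descending:
   duration  user  errors  errors_times_duration
4       427  Hana      17                   7259
6        62  Hana       8                    496
Hence 7259.

7259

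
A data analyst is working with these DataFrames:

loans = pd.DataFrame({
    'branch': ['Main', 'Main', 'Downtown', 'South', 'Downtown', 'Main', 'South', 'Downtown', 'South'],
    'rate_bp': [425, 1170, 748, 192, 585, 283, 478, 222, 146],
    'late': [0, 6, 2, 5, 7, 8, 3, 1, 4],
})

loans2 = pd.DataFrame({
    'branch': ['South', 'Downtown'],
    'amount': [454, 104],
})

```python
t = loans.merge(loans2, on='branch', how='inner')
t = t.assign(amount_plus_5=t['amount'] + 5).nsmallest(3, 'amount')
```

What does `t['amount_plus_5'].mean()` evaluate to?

109.0

merge on 'branch' (how='inner') → 6 rows:
     branch  rate_bp  late  amount
0  Downtown      748     2     104
1     South      192     5     454
2  Downtown      585     7     104
3     South      478     3     454
4  Downtown      222     1     104
5     South      146     4     454
add column amount_plus_5 = t['amount'] + 5:
     branch  rate_bp  late  amount  amount_plus_5
0  Downtown      748     2     104            109
1     South      192     5     454            459
2  Downtown      585     7     104            109
3     South      478     3     454            459
4  Downtown      222     1     104            109
5     South      146     4     454            459
take 3 rows with smallest amount:
     branch  rate_bp  late  amount  amount_plus_5
0  Downtown      748     2     104            109
2  Downtown      585     7     104            109
4  Downtown      222     1     104            109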